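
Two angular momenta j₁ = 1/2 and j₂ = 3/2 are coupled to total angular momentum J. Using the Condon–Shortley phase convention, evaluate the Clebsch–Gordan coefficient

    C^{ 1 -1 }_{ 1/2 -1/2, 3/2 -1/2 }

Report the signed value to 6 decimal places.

−√(1/4) ≈ -0.500000

j₁+j₂−J=1  J+j₁−j₂=0  J−j₁+j₂=2  j₁+j₂+J+1=4
(j₁±m₁, j₂±m₂, J±M) = (0,1,1,2,0,2)
P² = 1
sum k=1..1:
  [1] −1/2 = -1/2
S = -1/2
C² = P²·S² = 1/4 ; C = -0.500000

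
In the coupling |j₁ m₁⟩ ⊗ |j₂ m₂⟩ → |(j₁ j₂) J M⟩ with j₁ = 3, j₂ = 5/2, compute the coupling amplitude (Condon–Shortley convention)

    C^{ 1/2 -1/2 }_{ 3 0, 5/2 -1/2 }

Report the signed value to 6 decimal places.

triangle: 5!·1!·0!/7! = 120/5040
(j±m)!: 3!·3!·2!·3!·0!·1! = 432
prefactor² = (2J+1)·Δ·N² = 144/7
  k=2: +1/(2!·3!·1!·0!·0!·0!) = 1/12
Σ = 1/12  ⇒  CG² = 144/7·1/12² = 1/7
CG = +√(1/7) = +0.377964

+0.377964  (= +√(1/7))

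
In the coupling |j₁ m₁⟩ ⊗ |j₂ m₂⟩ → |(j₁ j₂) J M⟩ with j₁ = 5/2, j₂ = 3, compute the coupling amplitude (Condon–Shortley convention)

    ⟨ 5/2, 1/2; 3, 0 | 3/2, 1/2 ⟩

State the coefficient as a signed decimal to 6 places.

triangle: 4!×1!×2!/8! = 48/40320
(j±m)!: 3!×2!×3!×3!×2!×1! = 864
prefactor² = (2J+1)×Δ×N² = 144/35
  k=1: −1/(1!×3!×1!×2!×0!×0!) = -1/12
  k=2: +1/(2!×2!×0!×1!×1!×1!) = 1/4
Σ = 1/6  ⇒  CG² = 144/35×1/6² = 4/35
CG = +√(4/35) = +0.338062

+√(4/35) = +0.338062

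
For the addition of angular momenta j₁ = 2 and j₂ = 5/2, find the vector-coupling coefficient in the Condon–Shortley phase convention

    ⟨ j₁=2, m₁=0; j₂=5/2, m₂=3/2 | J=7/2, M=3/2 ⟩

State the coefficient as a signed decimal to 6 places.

-0.534522

j₁+j₂−J=1  J+j₁−j₂=3  J−j₁+j₂=4  j₁+j₂+J+1=9
(j₁±m₁, j₂±m₂, J±M) = (2,2,4,1,5,2)
P² = 512/7
sum k=0..1:
  [0] +1/48 = 1/48
  [1] −1/12 = -1/12
S = -1/16
C² = P²·S² = 2/7 ; C = -0.534522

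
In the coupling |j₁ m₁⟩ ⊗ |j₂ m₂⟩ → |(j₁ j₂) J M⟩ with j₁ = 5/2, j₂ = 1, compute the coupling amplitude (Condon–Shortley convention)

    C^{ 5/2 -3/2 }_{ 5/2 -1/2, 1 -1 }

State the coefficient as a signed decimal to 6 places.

j₁+j₂−J=1  J+j₁−j₂=4  J−j₁+j₂=1  j₁+j₂+J+1=7
(j₁±m₁, j₂±m₂, J±M) = (2,3,0,2,1,4)
P² = 576/35
sum k=0..0:
  [0] +1/6 = 1/6
S = 1/6
C² = P²·S² = 16/35 ; C = +0.676123

+0.676123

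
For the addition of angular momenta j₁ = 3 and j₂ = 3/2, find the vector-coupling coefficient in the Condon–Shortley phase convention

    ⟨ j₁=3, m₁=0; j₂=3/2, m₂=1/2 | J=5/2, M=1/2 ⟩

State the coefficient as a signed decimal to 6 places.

j₁+j₂−J=2  J+j₁−j₂=4  J−j₁+j₂=1  j₁+j₂+J+1=8
(j₁±m₁, j₂±m₂, J±M) = (3,3,2,1,3,2)
P² = 216/35
sum k=1..2:
  [1] −1/4 = -1/4
  [2] +1/12 = 1/12
S = -1/6
C² = P²·S² = 6/35 ; C = -0.414039

-0.414039  (= −√(6/35))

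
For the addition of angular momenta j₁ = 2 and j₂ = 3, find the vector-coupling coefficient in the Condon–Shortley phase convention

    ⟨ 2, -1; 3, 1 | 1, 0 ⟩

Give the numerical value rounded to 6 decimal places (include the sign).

−√(8/35) ≈ -0.478091

j₁+j₂−J=4  J+j₁−j₂=0  J−j₁+j₂=2  j₁+j₂+J+1=7
(j₁±m₁, j₂±m₂, J±M) = (1,3,4,2,1,1)
P² = 288/35
sum k=3..3:
  [3] −1/6 = -1/6
S = -1/6
C² = P²·S² = 8/35 ; C = -0.478091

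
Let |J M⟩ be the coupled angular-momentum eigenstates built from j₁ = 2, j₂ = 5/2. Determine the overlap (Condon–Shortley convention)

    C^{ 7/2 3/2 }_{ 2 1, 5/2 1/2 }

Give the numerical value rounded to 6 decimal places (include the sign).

√[8·1!3!4!/9! · 3!1!3!2!5!2!] = √(384/7)
  +(−1)^0/∏(0,1,1,3,2,1)! = 1/12  (running 1/12)
  +(−1)^1/∏(1,0,0,2,3,2)! = -1/24  (running 1/24)
⟨..|..⟩ = √(384/7)·(1/24) = +0.308607

+√(2/21) = +0.308607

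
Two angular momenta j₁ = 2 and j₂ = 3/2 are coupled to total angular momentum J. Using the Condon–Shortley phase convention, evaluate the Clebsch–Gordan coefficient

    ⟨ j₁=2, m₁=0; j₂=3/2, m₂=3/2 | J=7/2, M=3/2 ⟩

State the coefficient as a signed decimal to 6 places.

+√(2/7) ≈ +0.534522

triangle: 0!*4!*3!/8! = 144/40320
(j±m)!: 2!*2!*3!*0!*5!*2! = 5760
prefactor² = (2J+1)*Δ*N² = 1152/7
  k=0: +1/(0!*0!*2!*3!*2!*0!) = 1/24
Σ = 1/24  ⇒  CG² = 1152/7*1/24² = 2/7
CG = +√(2/7) = +0.534522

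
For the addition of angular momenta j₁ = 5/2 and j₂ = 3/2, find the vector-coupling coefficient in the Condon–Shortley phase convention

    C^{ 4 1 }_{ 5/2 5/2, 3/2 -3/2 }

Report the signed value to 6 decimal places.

+√(1/56) = +0.133631

√[9·0!5!3!/9! · 5!0!0!3!5!3!] = √(64800/7)
  +(−1)^0/∏(0,0,0,0,5,3)! = 1/720  (running 1/720)
⟨..|..⟩ = √(64800/7)·(1/720) = +0.133631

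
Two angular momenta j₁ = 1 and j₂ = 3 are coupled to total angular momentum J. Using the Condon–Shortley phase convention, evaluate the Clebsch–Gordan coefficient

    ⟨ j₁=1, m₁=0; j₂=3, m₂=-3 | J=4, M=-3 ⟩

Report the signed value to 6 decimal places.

+√(1/4) = +0.500000

j₁+j₂−J=0  J+j₁−j₂=2  J−j₁+j₂=6  j₁+j₂+J+1=9
(j₁±m₁, j₂±m₂, J±M) = (1,1,0,6,1,7)
P² = 129600
sum k=0..0:
  [0] +1/720 = 1/720
S = 1/720
C² = P²·S² = 1/4 ; C = +0.500000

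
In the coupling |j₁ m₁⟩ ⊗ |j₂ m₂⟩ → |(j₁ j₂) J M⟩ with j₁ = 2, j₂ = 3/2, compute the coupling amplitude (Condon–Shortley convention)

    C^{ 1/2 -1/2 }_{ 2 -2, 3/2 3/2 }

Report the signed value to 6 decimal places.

-0.632456

j₁+j₂−J=3  J+j₁−j₂=1  J−j₁+j₂=0  j₁+j₂+J+1=5
(j₁±m₁, j₂±m₂, J±M) = (0,4,3,0,0,1)
P² = 72/5
sum k=3..3:
  [3] −1/6 = -1/6
S = -1/6
C² = P²·S² = 2/5 ; C = -0.632456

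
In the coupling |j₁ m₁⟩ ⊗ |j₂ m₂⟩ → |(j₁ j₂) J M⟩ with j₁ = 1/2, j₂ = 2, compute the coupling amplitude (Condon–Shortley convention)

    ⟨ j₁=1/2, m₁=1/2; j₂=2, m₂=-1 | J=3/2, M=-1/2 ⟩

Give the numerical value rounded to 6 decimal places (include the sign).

+√(3/5) = +0.774597

j₁+j₂−J=1  J+j₁−j₂=0  J−j₁+j₂=3  j₁+j₂+J+1=5
(j₁±m₁, j₂±m₂, J±M) = (1,0,1,3,1,2)
P² = 12/5
sum k=0..0:
  [0] +1/2 = 1/2
S = 1/2
C² = P²·S² = 3/5 ; C = +0.774597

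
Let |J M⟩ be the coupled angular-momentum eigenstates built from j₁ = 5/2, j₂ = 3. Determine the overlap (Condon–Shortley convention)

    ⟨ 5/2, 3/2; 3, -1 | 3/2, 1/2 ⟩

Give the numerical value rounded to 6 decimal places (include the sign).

j₁+j₂−J=4  J+j₁−j₂=1  J−j₁+j₂=2  j₁+j₂+J+1=8
(j₁±m₁, j₂±m₂, J±M) = (4,1,2,4,2,1)
P² = 384/35
sum k=0..1:
  [0] +1/48 = 1/48
  [1] −1/6 = -1/6
S = -7/48
C² = P²·S² = 7/30 ; C = -0.483046

−√(7/30) ≈ -0.483046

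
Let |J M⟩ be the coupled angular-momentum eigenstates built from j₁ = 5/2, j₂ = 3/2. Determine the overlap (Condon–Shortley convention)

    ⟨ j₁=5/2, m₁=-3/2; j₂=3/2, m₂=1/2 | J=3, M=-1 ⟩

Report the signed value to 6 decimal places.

triangle: 1!·4!·2!/8! = 48/40320
(j±m)!: 1!·4!·2!·1!·2!·4! = 2304
prefactor² = (2J+1)·Δ·N² = 96/5
  k=0: +1/(0!·1!·4!·2!·0!·0!) = 1/48
  k=1: −1/(1!·0!·3!·1!·1!·1!) = -1/6
Σ = -7/48  ⇒  CG² = 96/5·(-7/48)² = 49/120
CG = −√(49/120) = -0.639010

−√(49/120) ≈ -0.639010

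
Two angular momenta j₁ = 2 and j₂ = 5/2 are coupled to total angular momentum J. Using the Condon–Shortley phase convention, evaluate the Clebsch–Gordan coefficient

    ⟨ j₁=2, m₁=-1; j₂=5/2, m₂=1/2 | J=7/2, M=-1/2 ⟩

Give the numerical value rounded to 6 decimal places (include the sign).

triangle: 1!·3!·4!/9! = 144/362880
(j±m)!: 1!·3!·3!·2!·3!·4! = 10368
prefactor² = (2J+1)·Δ·N² = 1152/35
  k=0: +1/(0!·1!·3!·3!·0!·1!) = 1/36
  k=1: −1/(1!·0!·2!·2!·1!·2!) = -1/8
Σ = -7/72  ⇒  CG² = 1152/35·(-7/72)² = 14/45
CG = −√(14/45) = -0.557773

−√(14/45) = -0.557773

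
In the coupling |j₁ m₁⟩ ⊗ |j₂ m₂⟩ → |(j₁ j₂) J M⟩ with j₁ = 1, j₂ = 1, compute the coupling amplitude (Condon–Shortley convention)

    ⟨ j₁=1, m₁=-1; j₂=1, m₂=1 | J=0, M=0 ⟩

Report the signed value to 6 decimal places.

√[1·2!0!0!/3! · 0!2!2!0!0!0!] = √(4/3)
  +(−1)^2/∏(2,0,0,0,0,0)! = 1/2  (running 1/2)
⟨..|..⟩ = √(4/3)·(1/2) = +0.577350

+√(1/3) = +0.577350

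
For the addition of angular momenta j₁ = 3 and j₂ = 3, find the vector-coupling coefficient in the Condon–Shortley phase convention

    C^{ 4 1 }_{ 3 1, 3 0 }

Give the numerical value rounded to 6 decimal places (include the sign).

j₁+j₂−J=2  J+j₁−j₂=4  J−j₁+j₂=4  j₁+j₂+J+1=11
(j₁±m₁, j₂±m₂, J±M) = (4,2,3,3,5,3)
P² = 124416/385
sum k=0..2:
  [0] +1/48 = 1/48
  [1] −1/24 = -1/24
  [2] +1/288 = 1/288
S = -5/288
C² = P²·S² = 15/154 ; C = -0.312094

−√(15/154) ≈ -0.312094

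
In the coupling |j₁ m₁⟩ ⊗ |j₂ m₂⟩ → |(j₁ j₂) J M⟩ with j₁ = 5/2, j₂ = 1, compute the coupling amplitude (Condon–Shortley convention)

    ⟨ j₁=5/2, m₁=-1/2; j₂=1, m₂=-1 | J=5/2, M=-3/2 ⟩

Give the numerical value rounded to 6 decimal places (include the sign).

+√(16/35) = +0.676123

√[6·1!4!1!/7! · 2!3!0!2!1!4!] = √(576/35)
  +(−1)^0/∏(0,1,3,0,1,1)! = 1/6  (running 1/6)
⟨..|..⟩ = √(576/35)·(1/6) = +0.676123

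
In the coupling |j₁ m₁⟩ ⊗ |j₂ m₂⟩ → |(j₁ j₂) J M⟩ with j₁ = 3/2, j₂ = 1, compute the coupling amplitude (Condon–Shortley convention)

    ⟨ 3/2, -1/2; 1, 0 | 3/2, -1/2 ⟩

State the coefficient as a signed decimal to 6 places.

j₁+j₂−J=1  J+j₁−j₂=2  J−j₁+j₂=1  j₁+j₂+J+1=5
(j₁±m₁, j₂±m₂, J±M) = (1,2,1,1,1,2)
P² = 4/15
sum k=0..1:
  [0] +1/2 = 1/2
  [1] −1/1 = -1
S = -1/2
C² = P²·S² = 1/15 ; C = -0.258199

−√(1/15) = -0.258199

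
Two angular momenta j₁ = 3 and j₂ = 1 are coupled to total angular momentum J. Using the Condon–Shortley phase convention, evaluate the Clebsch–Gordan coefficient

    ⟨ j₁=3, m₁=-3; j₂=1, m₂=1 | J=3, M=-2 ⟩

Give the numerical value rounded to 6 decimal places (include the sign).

−√(1/4) = -0.500000

triangle: 1!·5!·1!/8! = 120/40320
(j±m)!: 0!·6!·2!·0!·1!·5! = 172800
prefactor² = (2J+1)·Δ·N² = 3600
  k=1: −1/(1!·0!·5!·1!·0!·0!) = -1/120
Σ = -1/120  ⇒  CG² = 3600·(-1/120)² = 1/4
CG = −√(1/4) = -0.500000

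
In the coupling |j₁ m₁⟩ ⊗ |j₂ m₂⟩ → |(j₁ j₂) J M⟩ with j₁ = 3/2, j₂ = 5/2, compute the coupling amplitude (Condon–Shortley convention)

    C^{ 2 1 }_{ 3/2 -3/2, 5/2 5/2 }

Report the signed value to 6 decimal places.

+√(5/14) ≈ +0.597614

triangle: 2!*1!*3!/7! = 12/5040
(j±m)!: 0!*3!*5!*0!*3!*1! = 4320
prefactor² = (2J+1)*Δ*N² = 360/7
  k=2: +1/(2!*0!*1!*3!*0!*0!) = 1/12
Σ = 1/12  ⇒  CG² = 360/7*1/12² = 5/14
CG = +√(5/14) = +0.597614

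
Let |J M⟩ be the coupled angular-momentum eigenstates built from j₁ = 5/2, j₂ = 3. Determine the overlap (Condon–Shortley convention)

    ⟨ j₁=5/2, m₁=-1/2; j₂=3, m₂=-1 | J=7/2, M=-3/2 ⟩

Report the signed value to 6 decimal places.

−√(5/21) = -0.487950

j₁+j₂−J=2  J+j₁−j₂=3  J−j₁+j₂=4  j₁+j₂+J+1=10
(j₁±m₁, j₂±m₂, J±M) = (2,3,2,4,2,5)
P² = 3072/35
sum k=0..2:
  [0] +1/48 = 1/48
  [1] −1/12 = -1/12
  [2] +1/96 = 1/96
S = -5/96
C² = P²·S² = 5/21 ; C = -0.487950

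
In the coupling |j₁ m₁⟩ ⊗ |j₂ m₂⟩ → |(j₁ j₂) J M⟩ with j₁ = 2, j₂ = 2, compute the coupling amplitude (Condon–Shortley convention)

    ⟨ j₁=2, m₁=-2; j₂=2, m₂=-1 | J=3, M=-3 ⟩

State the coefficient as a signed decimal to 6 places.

triangle: 1!·3!·3!/8! = 36/40320
(j±m)!: 0!·4!·1!·3!·0!·6! = 103680
prefactor² = (2J+1)·Δ·N² = 648
  k=1: −1/(1!·0!·3!·0!·0!·3!) = -1/36
Σ = -1/36  ⇒  CG² = 648·(-1/36)² = 1/2
CG = −√(1/2) = -0.707107

-0.707107  (= −√(1/2))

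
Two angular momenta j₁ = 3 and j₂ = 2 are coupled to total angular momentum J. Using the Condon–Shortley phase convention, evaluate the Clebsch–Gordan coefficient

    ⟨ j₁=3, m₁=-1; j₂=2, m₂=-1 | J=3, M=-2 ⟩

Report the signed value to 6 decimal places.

−√(1/4) ≈ -0.500000

√[7·2!4!2!/9! · 2!4!1!3!1!5!] = √(64)
  +(−1)^0/∏(0,2,4,1,0,1)! = 1/48  (running 1/48)
  +(−1)^1/∏(1,1,3,0,1,2)! = -1/12  (running -1/16)
⟨..|..⟩ = √(64)·(-1/16) = -0.500000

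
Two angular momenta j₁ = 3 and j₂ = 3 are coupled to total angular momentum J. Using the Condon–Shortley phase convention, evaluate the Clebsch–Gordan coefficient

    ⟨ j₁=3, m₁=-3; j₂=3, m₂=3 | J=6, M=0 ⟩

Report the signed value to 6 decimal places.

+√(1/924) ≈ +0.032898

√[13·0!6!6!/13! · 0!6!6!0!6!6!] = √(22394880000/77)
  +(−1)^0/∏(0,0,6,6,0,0)! = 1/518400  (running 1/518400)
⟨..|..⟩ = √(22394880000/77)·(1/518400) = +0.032898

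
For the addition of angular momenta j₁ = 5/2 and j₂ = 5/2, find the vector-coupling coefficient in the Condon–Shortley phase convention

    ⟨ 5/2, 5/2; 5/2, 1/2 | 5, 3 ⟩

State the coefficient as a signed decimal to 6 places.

triangle: 0!·5!·5!/11! = 14400/39916800
(j±m)!: 5!·0!·3!·2!·8!·2! = 116121600
prefactor² = (2J+1)·Δ·N² = 460800
  k=0: +1/(0!·0!·0!·3!·5!·2!) = 1/1440
Σ = 1/1440  ⇒  CG² = 460800·1/1440² = 2/9
CG = +√(2/9) = +0.471405

+0.471405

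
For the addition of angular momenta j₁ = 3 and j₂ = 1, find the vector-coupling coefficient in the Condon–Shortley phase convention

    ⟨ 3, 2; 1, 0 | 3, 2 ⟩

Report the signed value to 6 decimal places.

triangle: 1!*5!*1!/8! = 120/40320
(j±m)!: 5!*1!*1!*1!*5!*1! = 14400
prefactor² = (2J+1)*Δ*N² = 300
  k=0: +1/(0!*1!*1!*1!*4!*0!) = 1/24
  k=1: −1/(1!*0!*0!*0!*5!*1!) = -1/120
Σ = 1/30  ⇒  CG² = 300*1/30² = 1/3
CG = +√(1/3) = +0.577350

+√(1/3) ≈ +0.577350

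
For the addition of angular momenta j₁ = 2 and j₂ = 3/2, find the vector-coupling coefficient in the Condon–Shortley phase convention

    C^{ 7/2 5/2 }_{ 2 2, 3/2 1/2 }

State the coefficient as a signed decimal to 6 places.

triangle: 0!·4!·3!/8! = 144/40320
(j±m)!: 4!·0!·2!·1!·6!·1! = 34560
prefactor² = (2J+1)·Δ·N² = 6912/7
  k=0: +1/(0!·0!·0!·2!·4!·1!) = 1/48
Σ = 1/48  ⇒  CG² = 6912/7·1/48² = 3/7
CG = +√(3/7) = +0.654654

+√(3/7) ≈ +0.654654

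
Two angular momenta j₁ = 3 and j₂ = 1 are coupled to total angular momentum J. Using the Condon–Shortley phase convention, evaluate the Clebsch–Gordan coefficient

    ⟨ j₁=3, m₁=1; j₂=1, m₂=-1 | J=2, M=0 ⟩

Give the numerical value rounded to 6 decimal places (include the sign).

+0.534522  (= +√(2/7))

triangle: 2!·4!·0!/7! = 48/5040
(j±m)!: 4!·2!·0!·2!·2!·2! = 384
prefactor² = (2J+1)·Δ·N² = 128/7
  k=0: +1/(0!·2!·2!·0!·2!·0!) = 1/8
Σ = 1/8  ⇒  CG² = 128/7·1/8² = 2/7
CG = +√(2/7) = +0.534522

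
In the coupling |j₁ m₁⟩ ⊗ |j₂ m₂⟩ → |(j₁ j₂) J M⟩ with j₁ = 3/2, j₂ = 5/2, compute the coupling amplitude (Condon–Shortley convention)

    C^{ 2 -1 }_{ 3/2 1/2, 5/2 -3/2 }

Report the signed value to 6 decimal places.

+√(1/42) ≈ +0.154303

triangle: 2!×1!×3!/7! = 12/5040
(j±m)!: 2!×1!×1!×4!×1!×3! = 288
prefactor² = (2J+1)×Δ×N² = 24/7
  k=0: +1/(0!×2!×1!×1!×0!×2!) = 1/4
  k=1: −1/(1!×1!×0!×0!×1!×3!) = -1/6
Σ = 1/12  ⇒  CG² = 24/7×1/12² = 1/42
CG = +√(1/42) = +0.154303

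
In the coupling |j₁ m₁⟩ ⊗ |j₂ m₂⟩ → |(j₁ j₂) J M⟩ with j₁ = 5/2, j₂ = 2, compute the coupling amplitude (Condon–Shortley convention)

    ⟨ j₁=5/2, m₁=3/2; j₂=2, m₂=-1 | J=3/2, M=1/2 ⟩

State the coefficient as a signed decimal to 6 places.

-0.138013

√[4·3!2!1!/7! · 4!1!1!3!2!1!] = √(96/35)
  +(−1)^0/∏(0,3,1,1,1,0)! = 1/6  (running 1/6)
  +(−1)^1/∏(1,2,0,0,2,1)! = -1/4  (running -1/12)
⟨..|..⟩ = √(96/35)·(-1/12) = -0.138013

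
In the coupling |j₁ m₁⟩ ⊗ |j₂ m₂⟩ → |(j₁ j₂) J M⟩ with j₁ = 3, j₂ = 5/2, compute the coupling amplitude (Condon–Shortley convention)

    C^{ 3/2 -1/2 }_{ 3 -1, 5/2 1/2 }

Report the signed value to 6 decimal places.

−√(1/105) ≈ -0.097590

triangle: 4!×2!×1!/8! = 48/40320
(j±m)!: 2!×4!×3!×2!×1!×2! = 1152
prefactor² = (2J+1)×Δ×N² = 192/35
  k=2: +1/(2!×2!×2!×1!×0!×0!) = 1/8
  k=3: −1/(3!×1!×1!×0!×1!×1!) = -1/6
Σ = -1/24  ⇒  CG² = 192/35×(-1/24)² = 1/105
CG = −√(1/105) = -0.097590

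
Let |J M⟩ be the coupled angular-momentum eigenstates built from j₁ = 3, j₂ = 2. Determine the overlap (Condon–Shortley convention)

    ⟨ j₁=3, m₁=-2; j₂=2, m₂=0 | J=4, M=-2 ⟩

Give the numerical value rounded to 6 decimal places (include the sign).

j₁+j₂−J=1  J+j₁−j₂=5  J−j₁+j₂=3  j₁+j₂+J+1=10
(j₁±m₁, j₂±m₂, J±M) = (1,5,2,2,2,6)
P² = 8640/7
sum k=0..1:
  [0] +1/240 = 1/240
  [1] −1/48 = -1/48
S = -1/60
C² = P²·S² = 12/35 ; C = -0.585540

-0.585540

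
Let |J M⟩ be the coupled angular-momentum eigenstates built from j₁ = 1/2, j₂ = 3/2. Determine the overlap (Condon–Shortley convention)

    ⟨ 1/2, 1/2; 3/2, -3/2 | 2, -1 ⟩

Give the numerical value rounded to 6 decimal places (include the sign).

+√(1/4) ≈ +0.500000

√[5·0!1!3!/5! · 1!0!0!3!1!3!] = √(9)
  +(−1)^0/∏(0,0,0,0,1,3)! = 1/6  (running 1/6)
⟨..|..⟩ = √(9)·(1/6) = +0.500000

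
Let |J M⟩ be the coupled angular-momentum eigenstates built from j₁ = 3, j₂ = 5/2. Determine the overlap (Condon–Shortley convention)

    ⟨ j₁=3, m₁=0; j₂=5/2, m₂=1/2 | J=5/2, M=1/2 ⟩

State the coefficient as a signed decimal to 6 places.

+0.276026

j₁+j₂−J=3  J+j₁−j₂=3  J−j₁+j₂=2  j₁+j₂+J+1=9
(j₁±m₁, j₂±m₂, J±M) = (3,3,3,2,3,2)
P² = 216/35
sum k=1..3:
  [1] −1/8 = -1/8
  [2] +1/4 = 1/4
  [3] −1/72 = -1/72
S = 1/9
C² = P²·S² = 8/105 ; C = +0.276026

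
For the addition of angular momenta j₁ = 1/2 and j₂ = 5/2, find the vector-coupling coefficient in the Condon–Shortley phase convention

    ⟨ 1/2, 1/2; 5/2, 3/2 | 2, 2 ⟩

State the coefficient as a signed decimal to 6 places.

j₁+j₂−J=1  J+j₁−j₂=0  J−j₁+j₂=4  j₁+j₂+J+1=6
(j₁±m₁, j₂±m₂, J±M) = (1,0,4,1,4,0)
P² = 96
sum k=0..0:
  [0] +1/24 = 1/24
S = 1/24
C² = P²·S² = 1/6 ; C = +0.408248

+√(1/6) ≈ +0.408248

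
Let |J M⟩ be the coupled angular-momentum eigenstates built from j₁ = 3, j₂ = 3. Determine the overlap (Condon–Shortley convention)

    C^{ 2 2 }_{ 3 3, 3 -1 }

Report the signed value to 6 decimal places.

triangle: 4!×2!×2!/9! = 96/362880
(j±m)!: 6!×0!×2!×4!×4!×0! = 829440
prefactor² = (2J+1)×Δ×N² = 7680/7
  k=0: +1/(0!×4!×0!×2!×2!×0!) = 1/96
Σ = 1/96  ⇒  CG² = 7680/7×1/96² = 5/42
CG = +√(5/42) = +0.345033

+0.345033  (= +√(5/42))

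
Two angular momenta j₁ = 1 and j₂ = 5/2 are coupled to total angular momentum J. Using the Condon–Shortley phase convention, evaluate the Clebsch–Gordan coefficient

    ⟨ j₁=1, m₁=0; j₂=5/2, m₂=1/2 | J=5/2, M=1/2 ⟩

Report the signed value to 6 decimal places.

triangle: 1!×1!×4!/7! = 24/5040
(j±m)!: 1!×1!×3!×2!×3!×2! = 144
prefactor² = (2J+1)×Δ×N² = 144/35
  k=0: +1/(0!×1!×1!×3!×0!×1!) = 1/6
  k=1: −1/(1!×0!×0!×2!×1!×2!) = -1/4
Σ = -1/12  ⇒  CG² = 144/35×(-1/12)² = 1/35
CG = −√(1/35) = -0.169031

-0.169031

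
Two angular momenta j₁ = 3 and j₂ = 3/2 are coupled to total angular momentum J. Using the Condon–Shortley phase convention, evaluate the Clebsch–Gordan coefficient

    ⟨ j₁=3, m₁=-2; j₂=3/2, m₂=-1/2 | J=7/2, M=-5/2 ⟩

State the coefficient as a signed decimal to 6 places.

-0.377964

triangle: 1!×5!×2!/9! = 240/362880
(j±m)!: 1!×5!×1!×2!×1!×6! = 172800
prefactor² = (2J+1)×Δ×N² = 6400/7
  k=0: +1/(0!×1!×5!×1!×0!×1!) = 1/120
  k=1: −1/(1!×0!×4!×0!×1!×2!) = -1/48
Σ = -1/80  ⇒  CG² = 6400/7×(-1/80)² = 1/7
CG = −√(1/7) = -0.377964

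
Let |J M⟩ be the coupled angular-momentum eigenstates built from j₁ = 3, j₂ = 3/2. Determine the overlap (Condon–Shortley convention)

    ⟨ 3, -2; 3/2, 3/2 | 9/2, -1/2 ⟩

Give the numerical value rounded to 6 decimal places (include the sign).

√[10·0!6!3!/10! · 1!5!3!0!4!5!] = √(172800/7)
  +(−1)^0/∏(0,0,5,3,1,0)! = 1/720  (running 1/720)
⟨..|..⟩ = √(172800/7)·(1/720) = +0.218218

+√(1/21) ≈ +0.218218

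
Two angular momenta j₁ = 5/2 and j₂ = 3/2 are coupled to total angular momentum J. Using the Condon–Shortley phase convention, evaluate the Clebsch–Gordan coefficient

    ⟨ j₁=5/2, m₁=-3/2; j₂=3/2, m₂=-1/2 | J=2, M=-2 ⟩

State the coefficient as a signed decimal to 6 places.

triangle: 2!×3!×1!/7! = 12/5040
(j±m)!: 1!×4!×1!×2!×0!×4! = 1152
prefactor² = (2J+1)×Δ×N² = 96/7
  k=1: −1/(1!×1!×3!×0!×0!×1!) = -1/6
Σ = -1/6  ⇒  CG² = 96/7×(-1/6)² = 8/21
CG = −√(8/21) = -0.617213

-0.617213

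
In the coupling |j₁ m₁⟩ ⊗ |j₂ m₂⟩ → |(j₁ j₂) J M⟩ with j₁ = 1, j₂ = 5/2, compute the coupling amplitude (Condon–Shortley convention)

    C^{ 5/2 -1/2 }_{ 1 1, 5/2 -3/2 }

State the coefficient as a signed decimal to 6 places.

√[6·1!1!4!/7! · 2!0!1!4!2!3!] = √(576/35)
  +(−1)^0/∏(0,1,0,1,1,3)! = 1/6  (running 1/6)
⟨..|..⟩ = √(576/35)·(1/6) = +0.676123

+√(16/35) = +0.676123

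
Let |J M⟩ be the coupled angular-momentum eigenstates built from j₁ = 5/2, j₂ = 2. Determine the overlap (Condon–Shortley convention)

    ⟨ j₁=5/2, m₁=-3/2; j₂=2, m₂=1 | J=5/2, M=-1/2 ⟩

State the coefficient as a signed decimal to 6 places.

+0.414039  (= +√(6/35))

j₁+j₂−J=2  J+j₁−j₂=3  J−j₁+j₂=2  j₁+j₂+J+1=8
(j₁±m₁, j₂±m₂, J±M) = (1,4,3,1,2,3)
P² = 216/35
sum k=1..2:
  [1] −1/12 = -1/12
  [2] +1/4 = 1/4
S = 1/6
C² = P²·S² = 6/35 ; C = +0.414039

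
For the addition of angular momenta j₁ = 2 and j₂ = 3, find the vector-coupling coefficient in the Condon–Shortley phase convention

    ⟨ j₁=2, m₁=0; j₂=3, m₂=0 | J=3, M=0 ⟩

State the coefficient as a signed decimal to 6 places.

−√(4/15) ≈ -0.516398

triangle: 2!·2!·4!/9! = 96/362880
(j±m)!: 2!·2!·3!·3!·3!·3! = 5184
prefactor² = (2J+1)·Δ·N² = 48/5
  k=0: +1/(0!·2!·2!·3!·0!·1!) = 1/24
  k=1: −1/(1!·1!·1!·2!·1!·2!) = -1/4
  k=2: +1/(2!·0!·0!·1!·2!·3!) = 1/24
Σ = -1/6  ⇒  CG² = 48/5·(-1/6)² = 4/15
CG = −√(4/15) = -0.516398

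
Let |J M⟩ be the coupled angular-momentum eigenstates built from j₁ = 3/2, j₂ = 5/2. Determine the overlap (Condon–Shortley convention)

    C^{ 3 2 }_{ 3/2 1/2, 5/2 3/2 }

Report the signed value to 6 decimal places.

−√(1/12) = -0.288675

triangle: 1!*2!*4!/8! = 48/40320
(j±m)!: 2!*1!*4!*1!*5!*1! = 5760
prefactor² = (2J+1)*Δ*N² = 48
  k=0: +1/(0!*1!*1!*4!*1!*0!) = 1/24
  k=1: −1/(1!*0!*0!*3!*2!*1!) = -1/12
Σ = -1/24  ⇒  CG² = 48*(-1/24)² = 1/12
CG = −√(1/12) = -0.288675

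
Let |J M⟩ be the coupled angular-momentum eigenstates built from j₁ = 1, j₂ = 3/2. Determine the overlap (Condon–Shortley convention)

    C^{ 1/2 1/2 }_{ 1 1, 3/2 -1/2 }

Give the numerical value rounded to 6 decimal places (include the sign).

+0.408248

j₁+j₂−J=2  J+j₁−j₂=0  J−j₁+j₂=1  j₁+j₂+J+1=4
(j₁±m₁, j₂±m₂, J±M) = (2,0,1,2,1,0)
P² = 2/3
sum k=0..0:
  [0] +1/2 = 1/2
S = 1/2
C² = P²·S² = 1/6 ; C = +0.408248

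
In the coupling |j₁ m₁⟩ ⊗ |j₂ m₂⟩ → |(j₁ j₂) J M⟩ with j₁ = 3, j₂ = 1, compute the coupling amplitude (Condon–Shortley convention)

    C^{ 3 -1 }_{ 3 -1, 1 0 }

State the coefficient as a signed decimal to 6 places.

-0.288675  (= −√(1/12))

triangle: 1!*5!*1!/8! = 120/40320
(j±m)!: 2!*4!*1!*1!*2!*4! = 2304
prefactor² = (2J+1)*Δ*N² = 48
  k=0: +1/(0!*1!*4!*1!*1!*0!) = 1/24
  k=1: −1/(1!*0!*3!*0!*2!*1!) = -1/12
Σ = -1/24  ⇒  CG² = 48*(-1/24)² = 1/12
CG = −√(1/12) = -0.288675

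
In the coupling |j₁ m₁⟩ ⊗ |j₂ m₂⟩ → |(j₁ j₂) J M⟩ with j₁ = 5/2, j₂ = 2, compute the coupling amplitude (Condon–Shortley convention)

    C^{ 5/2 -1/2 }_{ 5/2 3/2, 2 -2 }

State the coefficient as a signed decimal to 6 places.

+0.621059  (= +√(27/70))

triangle: 2!×3!×2!/8! = 24/40320
(j±m)!: 4!×1!×0!×4!×2!×3! = 6912
prefactor² = (2J+1)×Δ×N² = 864/35
  k=0: +1/(0!×2!×1!×0!×2!×2!) = 1/8
Σ = 1/8  ⇒  CG² = 864/35×1/8² = 27/70
CG = +√(27/70) = +0.621059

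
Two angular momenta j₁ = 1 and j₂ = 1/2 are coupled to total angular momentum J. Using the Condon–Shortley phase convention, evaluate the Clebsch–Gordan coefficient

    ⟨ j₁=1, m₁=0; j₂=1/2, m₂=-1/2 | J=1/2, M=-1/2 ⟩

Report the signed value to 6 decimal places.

triangle: 1!×1!×0!/3! = 1/6
(j±m)!: 1!×1!×0!×1!×0!×1! = 1
prefactor² = (2J+1)×Δ×N² = 1/3
  k=0: +1/(0!×1!×1!×0!×0!×0!) = 1
Σ = 1  ⇒  CG² = 1/3×1² = 1/3
CG = +√(1/3) = +0.577350

+√(1/3) ≈ +0.577350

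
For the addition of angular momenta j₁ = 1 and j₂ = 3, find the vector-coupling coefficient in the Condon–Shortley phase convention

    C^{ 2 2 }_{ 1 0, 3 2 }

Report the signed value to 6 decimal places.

triangle: 2!*0!*4!/7! = 48/5040
(j±m)!: 1!*1!*5!*1!*4!*0! = 2880
prefactor² = (2J+1)*Δ*N² = 960/7
  k=1: −1/(1!*1!*0!*4!*0!*0!) = -1/24
Σ = -1/24  ⇒  CG² = 960/7*(-1/24)² = 5/21
CG = −√(5/21) = -0.487950

-0.487950  (= −√(5/21))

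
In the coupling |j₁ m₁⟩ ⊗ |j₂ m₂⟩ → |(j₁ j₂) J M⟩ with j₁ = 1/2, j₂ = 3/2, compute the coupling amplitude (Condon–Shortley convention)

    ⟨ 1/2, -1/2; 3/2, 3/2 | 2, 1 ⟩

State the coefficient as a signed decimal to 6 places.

+√(1/4) = +0.500000

j₁+j₂−J=0  J+j₁−j₂=1  J−j₁+j₂=3  j₁+j₂+J+1=5
(j₁±m₁, j₂±m₂, J±M) = (0,1,3,0,3,1)
P² = 9
sum k=0..0:
  [0] +1/6 = 1/6
S = 1/6
C² = P²·S² = 1/4 ; C = +0.500000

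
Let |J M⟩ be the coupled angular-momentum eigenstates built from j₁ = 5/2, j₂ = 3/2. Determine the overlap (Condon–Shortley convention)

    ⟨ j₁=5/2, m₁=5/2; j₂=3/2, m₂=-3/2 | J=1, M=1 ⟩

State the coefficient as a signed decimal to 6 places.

j₁+j₂−J=3  J+j₁−j₂=2  J−j₁+j₂=0  j₁+j₂+J+1=6
(j₁±m₁, j₂±m₂, J±M) = (5,0,0,3,2,0)
P² = 72
sum k=0..0:
  [0] +1/12 = 1/12
S = 1/12
C² = P²·S² = 1/2 ; C = +0.707107

+√(1/2) = +0.707107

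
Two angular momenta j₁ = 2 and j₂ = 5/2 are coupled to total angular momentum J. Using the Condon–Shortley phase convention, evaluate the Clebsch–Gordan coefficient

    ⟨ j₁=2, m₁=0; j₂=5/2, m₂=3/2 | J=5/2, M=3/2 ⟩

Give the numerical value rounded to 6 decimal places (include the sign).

√[6·2!2!3!/8! · 2!2!4!1!4!1!] = √(288/35)
  +(−1)^1/∏(1,1,1,3,1,0)! = -1/6  (running -1/6)
  +(−1)^2/∏(2,0,0,2,2,1)! = 1/8  (running -1/24)
⟨..|..⟩ = √(288/35)·(-1/24) = -0.119523

-0.119523  (= −√(1/70))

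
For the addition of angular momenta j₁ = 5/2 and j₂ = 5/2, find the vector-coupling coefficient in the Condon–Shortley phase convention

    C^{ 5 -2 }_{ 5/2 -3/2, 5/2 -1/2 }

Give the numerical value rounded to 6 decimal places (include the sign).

+√(5/12) ≈ +0.645497

√[11·0!5!5!/11! · 1!4!2!3!3!7!] = √(34560)
  +(−1)^0/∏(0,0,4,2,1,3)! = 1/288  (running 1/288)
⟨..|..⟩ = √(34560)·(1/288) = +0.645497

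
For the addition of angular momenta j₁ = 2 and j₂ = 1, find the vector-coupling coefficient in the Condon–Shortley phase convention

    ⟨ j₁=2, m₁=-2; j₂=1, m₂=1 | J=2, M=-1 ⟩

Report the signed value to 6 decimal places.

−√(1/3) ≈ -0.577350

triangle: 1!*3!*1!/6! = 6/720
(j±m)!: 0!*4!*2!*0!*1!*3! = 288
prefactor² = (2J+1)*Δ*N² = 12
  k=1: −1/(1!*0!*3!*1!*0!*0!) = -1/6
Σ = -1/6  ⇒  CG² = 12*(-1/6)² = 1/3
CG = −√(1/3) = -0.577350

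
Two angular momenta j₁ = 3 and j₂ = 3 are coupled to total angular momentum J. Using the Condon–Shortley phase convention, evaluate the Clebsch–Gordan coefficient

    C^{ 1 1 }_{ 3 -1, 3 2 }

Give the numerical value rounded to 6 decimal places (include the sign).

+0.422577  (= +√(5/28))

triangle: 5!·1!·1!/8! = 120/40320
(j±m)!: 2!·4!·5!·1!·2!·0! = 11520
prefactor² = (2J+1)·Δ·N² = 720/7
  k=4: +1/(4!·1!·0!·1!·1!·0!) = 1/24
Σ = 1/24  ⇒  CG² = 720/7·1/24² = 5/28
CG = +√(5/28) = +0.422577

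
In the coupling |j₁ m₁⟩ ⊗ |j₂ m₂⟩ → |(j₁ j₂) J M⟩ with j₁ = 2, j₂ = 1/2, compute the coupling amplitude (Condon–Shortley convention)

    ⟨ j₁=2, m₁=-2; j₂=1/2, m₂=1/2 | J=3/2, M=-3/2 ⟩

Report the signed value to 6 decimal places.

-0.894427

√[4·1!3!0!/5! · 0!4!1!0!0!3!] = √(144/5)
  +(−1)^1/∏(1,0,3,0,0,0)! = -1/6  (running -1/6)
⟨..|..⟩ = √(144/5)·(-1/6) = -0.894427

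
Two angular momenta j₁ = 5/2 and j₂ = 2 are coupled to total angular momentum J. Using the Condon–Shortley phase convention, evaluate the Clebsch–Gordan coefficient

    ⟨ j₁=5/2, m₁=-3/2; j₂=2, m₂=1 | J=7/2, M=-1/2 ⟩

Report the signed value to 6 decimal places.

-0.619780  (= −√(121/315))

j₁+j₂−J=1  J+j₁−j₂=4  J−j₁+j₂=3  j₁+j₂+J+1=9
(j₁±m₁, j₂±m₂, J±M) = (1,4,3,1,3,4)
P² = 2304/35
sum k=0..1:
  [0] +1/144 = 1/144
  [1] −1/12 = -1/12
S = -11/144
C² = P²·S² = 121/315 ; C = -0.619780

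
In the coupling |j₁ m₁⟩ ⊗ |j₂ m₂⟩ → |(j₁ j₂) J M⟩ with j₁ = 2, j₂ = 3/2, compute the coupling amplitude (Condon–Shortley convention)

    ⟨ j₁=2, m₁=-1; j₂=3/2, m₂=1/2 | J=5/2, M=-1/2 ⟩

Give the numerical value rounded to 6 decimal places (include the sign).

−√(5/14) ≈ -0.597614

triangle: 1!*3!*2!/7! = 12/5040
(j±m)!: 1!*3!*2!*1!*2!*3! = 144
prefactor² = (2J+1)*Δ*N² = 72/35
  k=0: +1/(0!*1!*3!*2!*0!*0!) = 1/12
  k=1: −1/(1!*0!*2!*1!*1!*1!) = -1/2
Σ = -5/12  ⇒  CG² = 72/35*(-5/12)² = 5/14
CG = −√(5/14) = -0.597614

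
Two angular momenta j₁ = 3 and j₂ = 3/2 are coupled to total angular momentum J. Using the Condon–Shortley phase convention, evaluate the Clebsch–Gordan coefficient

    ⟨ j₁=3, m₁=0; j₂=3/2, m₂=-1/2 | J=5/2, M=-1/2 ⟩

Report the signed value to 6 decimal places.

√[6·2!4!1!/8! · 3!3!1!2!2!3!] = √(216/35)
  +(−1)^0/∏(0,2,3,1,1,0)! = 1/12  (running 1/12)
  +(−1)^1/∏(1,1,2,0,2,1)! = -1/4  (running -1/6)
⟨..|..⟩ = √(216/35)·(-1/6) = -0.414039

-0.414039  (= −√(6/35))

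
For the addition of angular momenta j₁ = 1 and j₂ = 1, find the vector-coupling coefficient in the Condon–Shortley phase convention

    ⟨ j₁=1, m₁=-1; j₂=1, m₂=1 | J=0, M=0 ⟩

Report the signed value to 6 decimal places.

√[1·2!0!0!/3! · 0!2!2!0!0!0!] = √(4/3)
  +(−1)^2/∏(2,0,0,0,0,0)! = 1/2  (running 1/2)
⟨..|..⟩ = √(4/3)·(1/2) = +0.577350

+√(1/3) ≈ +0.577350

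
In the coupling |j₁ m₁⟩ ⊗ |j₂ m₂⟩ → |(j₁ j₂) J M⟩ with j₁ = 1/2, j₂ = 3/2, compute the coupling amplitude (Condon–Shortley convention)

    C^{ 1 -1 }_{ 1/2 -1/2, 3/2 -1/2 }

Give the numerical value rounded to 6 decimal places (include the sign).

−√(1/4) = -0.500000

j₁+j₂−J=1  J+j₁−j₂=0  J−j₁+j₂=2  j₁+j₂+J+1=4
(j₁±m₁, j₂±m₂, J±M) = (0,1,1,2,0,2)
P² = 1
sum k=1..1:
  [1] −1/2 = -1/2
S = -1/2
C² = P²·S² = 1/4 ; C = -0.500000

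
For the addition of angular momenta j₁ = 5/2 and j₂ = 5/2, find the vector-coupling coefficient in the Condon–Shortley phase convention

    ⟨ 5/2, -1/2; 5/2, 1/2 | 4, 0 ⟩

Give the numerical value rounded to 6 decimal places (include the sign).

-0.377964  (= −√(1/7))

√[9·1!4!4!/10! · 2!3!3!2!4!4!] = √(20736/175)
  +(−1)^0/∏(0,1,3,3,1,1)! = 1/36  (running 1/36)
  +(−1)^1/∏(1,0,2,2,2,2)! = -1/16  (running -5/144)
⟨..|..⟩ = √(20736/175)·(-5/144) = -0.377964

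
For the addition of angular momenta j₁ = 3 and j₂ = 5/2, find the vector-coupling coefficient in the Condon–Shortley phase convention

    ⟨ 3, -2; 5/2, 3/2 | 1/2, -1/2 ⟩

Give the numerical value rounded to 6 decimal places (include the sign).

+0.487950  (= +√(5/21))

√[2·5!1!0!/7! · 1!5!4!1!0!1!] = √(960/7)
  +(−1)^4/∏(4,1,1,0,0,0)! = 1/24  (running 1/24)
⟨..|..⟩ = √(960/7)·(1/24) = +0.487950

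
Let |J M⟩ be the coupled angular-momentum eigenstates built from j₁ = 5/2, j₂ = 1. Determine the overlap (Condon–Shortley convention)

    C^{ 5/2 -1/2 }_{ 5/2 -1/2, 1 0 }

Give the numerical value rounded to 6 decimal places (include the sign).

j₁+j₂−J=1  J+j₁−j₂=4  J−j₁+j₂=1  j₁+j₂+J+1=7
(j₁±m₁, j₂±m₂, J±M) = (2,3,1,1,2,3)
P² = 144/35
sum k=0..1:
  [0] +1/6 = 1/6
  [1] −1/4 = -1/4
S = -1/12
C² = P²·S² = 1/35 ; C = -0.169031

−√(1/35) ≈ -0.169031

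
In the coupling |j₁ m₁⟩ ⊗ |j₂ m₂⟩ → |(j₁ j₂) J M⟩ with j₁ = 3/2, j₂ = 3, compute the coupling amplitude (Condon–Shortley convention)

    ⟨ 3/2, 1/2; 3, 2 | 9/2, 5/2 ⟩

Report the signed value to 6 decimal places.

√[10·0!3!6!/10! · 2!1!5!1!7!2!] = √(28800)
  +(−1)^0/∏(0,0,1,5,2,1)! = 1/240  (running 1/240)
⟨..|..⟩ = √(28800)·(1/240) = +0.707107

+√(1/2) = +0.707107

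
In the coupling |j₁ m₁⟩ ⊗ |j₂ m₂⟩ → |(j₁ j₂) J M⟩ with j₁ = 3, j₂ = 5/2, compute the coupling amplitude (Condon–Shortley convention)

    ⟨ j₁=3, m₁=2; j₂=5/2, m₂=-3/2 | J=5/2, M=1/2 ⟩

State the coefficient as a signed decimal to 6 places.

j₁+j₂−J=3  J+j₁−j₂=3  J−j₁+j₂=2  j₁+j₂+J+1=9
(j₁±m₁, j₂±m₂, J±M) = (5,1,1,4,3,2)
P² = 288/7
sum k=0..1:
  [0] +1/12 = 1/12
  [1] −1/24 = -1/24
S = 1/24
C² = P²·S² = 1/14 ; C = +0.267261

+0.267261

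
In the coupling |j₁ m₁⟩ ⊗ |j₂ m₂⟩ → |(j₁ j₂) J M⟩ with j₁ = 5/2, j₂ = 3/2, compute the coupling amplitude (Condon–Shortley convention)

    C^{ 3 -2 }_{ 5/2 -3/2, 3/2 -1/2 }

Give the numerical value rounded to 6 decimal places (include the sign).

j₁+j₂−J=1  J+j₁−j₂=4  J−j₁+j₂=2  j₁+j₂+J+1=8
(j₁±m₁, j₂±m₂, J±M) = (1,4,1,2,1,5)
P² = 48
sum k=0..1:
  [0] +1/24 = 1/24
  [1] −1/12 = -1/12
S = -1/24
C² = P²·S² = 1/12 ; C = -0.288675

-0.288675  (= −√(1/12))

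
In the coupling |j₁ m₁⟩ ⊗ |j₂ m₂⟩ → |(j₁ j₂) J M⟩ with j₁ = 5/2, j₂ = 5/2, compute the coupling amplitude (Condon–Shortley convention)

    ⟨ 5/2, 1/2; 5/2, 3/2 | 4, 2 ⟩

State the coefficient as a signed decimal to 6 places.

triangle: 1!·4!·4!/10! = 576/3628800
(j±m)!: 3!·2!·4!·1!·6!·2! = 414720
prefactor² = (2J+1)·Δ·N² = 20736/35
  k=0: +1/(0!·1!·2!·4!·2!·0!) = 1/96
  k=1: −1/(1!·0!·1!·3!·3!·1!) = -1/36
Σ = -5/288  ⇒  CG² = 20736/35·(-5/288)² = 5/28
CG = −√(5/28) = -0.422577

−√(5/28) = -0.422577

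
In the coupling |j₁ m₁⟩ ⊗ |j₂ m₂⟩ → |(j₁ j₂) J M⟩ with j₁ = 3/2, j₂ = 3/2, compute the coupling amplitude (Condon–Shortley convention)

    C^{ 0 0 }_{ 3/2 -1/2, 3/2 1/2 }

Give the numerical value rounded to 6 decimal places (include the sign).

+0.500000  (= +√(1/4))

triangle: 3!*0!*0!/4! = 6/24
(j±m)!: 1!*2!*2!*1!*0!*0! = 4
prefactor² = (2J+1)*Δ*N² = 1
  k=2: +1/(2!*1!*0!*0!*0!*0!) = 1/2
Σ = 1/2  ⇒  CG² = 1*1/2² = 1/4
CG = +√(1/4) = +0.500000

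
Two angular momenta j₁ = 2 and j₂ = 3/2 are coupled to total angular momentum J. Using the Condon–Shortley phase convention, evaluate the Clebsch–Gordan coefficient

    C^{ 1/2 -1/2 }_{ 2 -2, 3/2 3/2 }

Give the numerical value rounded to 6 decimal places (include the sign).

-0.632456  (= −√(2/5))

triangle: 3!×1!×0!/5! = 6/120
(j±m)!: 0!×4!×3!×0!×0!×1! = 144
prefactor² = (2J+1)×Δ×N² = 72/5
  k=3: −1/(3!×0!×1!×0!×0!×0!) = -1/6
Σ = -1/6  ⇒  CG² = 72/5×(-1/6)² = 2/5
CG = −√(2/5) = -0.632456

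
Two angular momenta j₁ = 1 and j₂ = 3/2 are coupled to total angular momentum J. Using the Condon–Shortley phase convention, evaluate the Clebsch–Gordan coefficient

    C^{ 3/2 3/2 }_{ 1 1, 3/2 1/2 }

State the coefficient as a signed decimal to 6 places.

+√(2/5) ≈ +0.632456

j₁+j₂−J=1  J+j₁−j₂=1  J−j₁+j₂=2  j₁+j₂+J+1=5
(j₁±m₁, j₂±m₂, J±M) = (2,0,2,1,3,0)
P² = 8/5
sum k=0..0:
  [0] +1/2 = 1/2
S = 1/2
C² = P²·S² = 2/5 ; C = +0.632456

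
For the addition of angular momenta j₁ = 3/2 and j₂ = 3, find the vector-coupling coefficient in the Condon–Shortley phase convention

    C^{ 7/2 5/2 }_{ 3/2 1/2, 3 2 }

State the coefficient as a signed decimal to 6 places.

√[8·1!2!5!/9! · 2!1!5!1!6!1!] = √(6400/7)
  +(−1)^0/∏(0,1,1,5,1,0)! = 1/120  (running 1/120)
  +(−1)^1/∏(1,0,0,4,2,1)! = -1/48  (running -1/80)
⟨..|..⟩ = √(6400/7)·(-1/80) = -0.377964

−√(1/7) ≈ -0.377964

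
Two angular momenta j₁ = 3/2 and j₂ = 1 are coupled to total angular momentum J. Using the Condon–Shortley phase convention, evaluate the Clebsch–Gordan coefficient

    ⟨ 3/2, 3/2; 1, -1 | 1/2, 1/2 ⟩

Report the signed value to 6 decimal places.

triangle: 2!×1!×0!/4! = 2/24
(j±m)!: 3!×0!×0!×2!×1!×0! = 12
prefactor² = (2J+1)×Δ×N² = 2
  k=0: +1/(0!×2!×0!×0!×1!×0!) = 1/2
Σ = 1/2  ⇒  CG² = 2×1/2² = 1/2
CG = +√(1/2) = +0.707107

+√(1/2) ≈ +0.707107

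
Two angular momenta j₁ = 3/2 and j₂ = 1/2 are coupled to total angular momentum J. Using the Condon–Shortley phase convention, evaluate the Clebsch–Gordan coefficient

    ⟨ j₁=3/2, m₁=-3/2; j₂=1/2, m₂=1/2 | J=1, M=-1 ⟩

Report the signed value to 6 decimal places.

-0.866025  (= −√(3/4))

triangle: 1!*2!*0!/4! = 2/24
(j±m)!: 0!*3!*1!*0!*0!*2! = 12
prefactor² = (2J+1)*Δ*N² = 3
  k=1: −1/(1!*0!*2!*0!*0!*0!) = -1/2
Σ = -1/2  ⇒  CG² = 3*(-1/2)² = 3/4
CG = −√(3/4) = -0.866025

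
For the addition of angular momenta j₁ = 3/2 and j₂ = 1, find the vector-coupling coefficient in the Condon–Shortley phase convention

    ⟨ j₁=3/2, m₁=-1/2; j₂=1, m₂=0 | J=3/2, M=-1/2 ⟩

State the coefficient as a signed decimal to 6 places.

j₁+j₂−J=1  J+j₁−j₂=2  J−j₁+j₂=1  j₁+j₂+J+1=5
(j₁±m₁, j₂±m₂, J±M) = (1,2,1,1,1,2)
P² = 4/15
sum k=0..1:
  [0] +1/2 = 1/2
  [1] −1/1 = -1
S = -1/2
C² = P²·S² = 1/15 ; C = -0.258199

−√(1/15) ≈ -0.258199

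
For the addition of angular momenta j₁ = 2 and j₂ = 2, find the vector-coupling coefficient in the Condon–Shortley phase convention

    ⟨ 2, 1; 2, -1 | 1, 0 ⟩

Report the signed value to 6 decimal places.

j₁+j₂−J=3  J+j₁−j₂=1  J−j₁+j₂=1  j₁+j₂+J+1=6
(j₁±m₁, j₂±m₂, J±M) = (3,1,1,3,1,1)
P² = 9/10
sum k=0..1:
  [0] +1/6 = 1/6
  [1] −1/2 = -1/2
S = -1/3
C² = P²·S² = 1/10 ; C = -0.316228

-0.316228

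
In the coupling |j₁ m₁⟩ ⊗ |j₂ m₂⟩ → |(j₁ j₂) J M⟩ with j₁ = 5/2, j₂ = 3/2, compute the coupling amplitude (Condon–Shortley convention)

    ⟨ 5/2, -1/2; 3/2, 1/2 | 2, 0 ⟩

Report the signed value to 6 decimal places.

-0.267261

√[5·2!3!1!/7! · 2!3!2!1!2!2!] = √(8/7)
  +(−1)^1/∏(1,1,2,1,1,0)! = -1/2  (running -1/2)
  +(−1)^2/∏(2,0,1,0,2,1)! = 1/4  (running -1/4)
⟨..|..⟩ = √(8/7)·(-1/4) = -0.267261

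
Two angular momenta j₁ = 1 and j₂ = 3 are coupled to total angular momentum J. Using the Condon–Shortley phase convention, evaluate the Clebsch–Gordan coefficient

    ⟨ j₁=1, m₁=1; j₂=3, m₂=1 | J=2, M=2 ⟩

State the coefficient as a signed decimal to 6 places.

√[5·2!0!4!/7! · 2!0!4!2!4!0!] = √(768/7)
  +(−1)^0/∏(0,2,0,4,0,0)! = 1/48  (running 1/48)
⟨..|..⟩ = √(768/7)·(1/48) = +0.218218

+0.218218  (= +√(1/21))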